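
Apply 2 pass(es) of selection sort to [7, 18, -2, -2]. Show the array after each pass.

Pass 1: Select minimum -2 at index 2, swap -> [-2, 18, 7, -2]
Pass 2: Select minimum -2 at index 3, swap -> [-2, -2, 7, 18]


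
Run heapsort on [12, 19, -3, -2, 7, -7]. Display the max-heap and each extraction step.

Build heap: [19, 12, -3, -2, 7, -7]
Extract 19: [12, 7, -3, -2, -7, 19]
Extract 12: [7, -2, -3, -7, 12, 19]
Extract 7: [-2, -7, -3, 7, 12, 19]
Extract -2: [-3, -7, -2, 7, 12, 19]
Extract -3: [-7, -3, -2, 7, 12, 19]


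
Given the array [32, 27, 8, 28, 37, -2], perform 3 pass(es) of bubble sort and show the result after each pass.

After pass 1: [27, 8, 28, 32, -2, 37] (4 swaps)
After pass 2: [8, 27, 28, -2, 32, 37] (2 swaps)
After pass 3: [8, 27, -2, 28, 32, 37] (1 swaps)
Total swaps: 7


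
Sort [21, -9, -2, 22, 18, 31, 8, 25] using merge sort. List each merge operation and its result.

Divide and conquer:
  Merge [21] + [-9] -> [-9, 21]
  Merge [-2] + [22] -> [-2, 22]
  Merge [-9, 21] + [-2, 22] -> [-9, -2, 21, 22]
  Merge [18] + [31] -> [18, 31]
  Merge [8] + [25] -> [8, 25]
  Merge [18, 31] + [8, 25] -> [8, 18, 25, 31]
  Merge [-9, -2, 21, 22] + [8, 18, 25, 31] -> [-9, -2, 8, 18, 21, 22, 25, 31]


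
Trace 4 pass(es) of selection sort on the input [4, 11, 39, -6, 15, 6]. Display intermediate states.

Pass 1: Select minimum -6 at index 3, swap -> [-6, 11, 39, 4, 15, 6]
Pass 2: Select minimum 4 at index 3, swap -> [-6, 4, 39, 11, 15, 6]
Pass 3: Select minimum 6 at index 5, swap -> [-6, 4, 6, 11, 15, 39]
Pass 4: Select minimum 11 at index 3, swap -> [-6, 4, 6, 11, 15, 39]


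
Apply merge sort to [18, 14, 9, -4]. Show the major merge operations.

Divide and conquer:
  Merge [18] + [14] -> [14, 18]
  Merge [9] + [-4] -> [-4, 9]
  Merge [14, 18] + [-4, 9] -> [-4, 9, 14, 18]


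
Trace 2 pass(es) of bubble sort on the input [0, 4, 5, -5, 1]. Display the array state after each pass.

After pass 1: [0, 4, -5, 1, 5] (2 swaps)
After pass 2: [0, -5, 1, 4, 5] (2 swaps)
Total swaps: 4


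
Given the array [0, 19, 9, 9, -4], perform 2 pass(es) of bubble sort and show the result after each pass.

After pass 1: [0, 9, 9, -4, 19] (3 swaps)
After pass 2: [0, 9, -4, 9, 19] (1 swaps)
Total swaps: 4


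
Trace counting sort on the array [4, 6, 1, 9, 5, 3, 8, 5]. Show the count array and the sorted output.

Count array: [0, 1, 0, 1, 1, 2, 1, 0, 1, 1]
(count[i] = number of elements equal to i)
Cumulative count: [0, 1, 1, 2, 3, 5, 6, 6, 7, 8]
Sorted: [1, 3, 4, 5, 5, 6, 8, 9]


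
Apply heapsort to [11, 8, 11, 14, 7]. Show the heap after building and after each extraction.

Build heap: [14, 11, 11, 8, 7]
Extract 14: [11, 8, 11, 7, 14]
Extract 11: [11, 8, 7, 11, 14]
Extract 11: [8, 7, 11, 11, 14]
Extract 8: [7, 8, 11, 11, 14]


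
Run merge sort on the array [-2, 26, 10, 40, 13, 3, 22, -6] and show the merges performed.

Divide and conquer:
  Merge [-2] + [26] -> [-2, 26]
  Merge [10] + [40] -> [10, 40]
  Merge [-2, 26] + [10, 40] -> [-2, 10, 26, 40]
  Merge [13] + [3] -> [3, 13]
  Merge [22] + [-6] -> [-6, 22]
  Merge [3, 13] + [-6, 22] -> [-6, 3, 13, 22]
  Merge [-2, 10, 26, 40] + [-6, 3, 13, 22] -> [-6, -2, 3, 10, 13, 22, 26, 40]


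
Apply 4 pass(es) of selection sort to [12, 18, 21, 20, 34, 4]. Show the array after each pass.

Pass 1: Select minimum 4 at index 5, swap -> [4, 18, 21, 20, 34, 12]
Pass 2: Select minimum 12 at index 5, swap -> [4, 12, 21, 20, 34, 18]
Pass 3: Select minimum 18 at index 5, swap -> [4, 12, 18, 20, 34, 21]
Pass 4: Select minimum 20 at index 3, swap -> [4, 12, 18, 20, 34, 21]


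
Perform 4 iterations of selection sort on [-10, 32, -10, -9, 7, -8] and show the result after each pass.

Pass 1: Select minimum -10 at index 0, swap -> [-10, 32, -10, -9, 7, -8]
Pass 2: Select minimum -10 at index 2, swap -> [-10, -10, 32, -9, 7, -8]
Pass 3: Select minimum -9 at index 3, swap -> [-10, -10, -9, 32, 7, -8]
Pass 4: Select minimum -8 at index 5, swap -> [-10, -10, -9, -8, 7, 32]


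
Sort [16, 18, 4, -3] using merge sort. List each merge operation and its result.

Divide and conquer:
  Merge [16] + [18] -> [16, 18]
  Merge [4] + [-3] -> [-3, 4]
  Merge [16, 18] + [-3, 4] -> [-3, 4, 16, 18]


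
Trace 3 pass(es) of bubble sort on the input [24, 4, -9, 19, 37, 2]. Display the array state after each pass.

After pass 1: [4, -9, 19, 24, 2, 37] (4 swaps)
After pass 2: [-9, 4, 19, 2, 24, 37] (2 swaps)
After pass 3: [-9, 4, 2, 19, 24, 37] (1 swaps)
Total swaps: 7


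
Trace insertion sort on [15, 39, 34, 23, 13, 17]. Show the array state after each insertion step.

First element 15 is already 'sorted'
Insert 39: shifted 0 elements -> [15, 39, 34, 23, 13, 17]
Insert 34: shifted 1 elements -> [15, 34, 39, 23, 13, 17]
Insert 23: shifted 2 elements -> [15, 23, 34, 39, 13, 17]
Insert 13: shifted 4 elements -> [13, 15, 23, 34, 39, 17]
Insert 17: shifted 3 elements -> [13, 15, 17, 23, 34, 39]


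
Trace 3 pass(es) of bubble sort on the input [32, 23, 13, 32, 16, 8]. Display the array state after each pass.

After pass 1: [23, 13, 32, 16, 8, 32] (4 swaps)
After pass 2: [13, 23, 16, 8, 32, 32] (3 swaps)
After pass 3: [13, 16, 8, 23, 32, 32] (2 swaps)
Total swaps: 9


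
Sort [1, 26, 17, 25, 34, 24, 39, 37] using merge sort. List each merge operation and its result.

Divide and conquer:
  Merge [1] + [26] -> [1, 26]
  Merge [17] + [25] -> [17, 25]
  Merge [1, 26] + [17, 25] -> [1, 17, 25, 26]
  Merge [34] + [24] -> [24, 34]
  Merge [39] + [37] -> [37, 39]
  Merge [24, 34] + [37, 39] -> [24, 34, 37, 39]
  Merge [1, 17, 25, 26] + [24, 34, 37, 39] -> [1, 17, 24, 25, 26, 34, 37, 39]


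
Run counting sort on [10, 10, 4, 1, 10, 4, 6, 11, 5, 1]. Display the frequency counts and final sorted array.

Count array: [0, 2, 0, 0, 2, 1, 1, 0, 0, 0, 3, 1]
(count[i] = number of elements equal to i)
Cumulative count: [0, 2, 2, 2, 4, 5, 6, 6, 6, 6, 9, 10]
Sorted: [1, 1, 4, 4, 5, 6, 10, 10, 10, 11]


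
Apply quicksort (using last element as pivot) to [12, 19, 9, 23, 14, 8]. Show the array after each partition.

Partition 1: pivot=8 at index 0 -> [8, 19, 9, 23, 14, 12]
Partition 2: pivot=12 at index 2 -> [8, 9, 12, 23, 14, 19]
Partition 3: pivot=19 at index 4 -> [8, 9, 12, 14, 19, 23]


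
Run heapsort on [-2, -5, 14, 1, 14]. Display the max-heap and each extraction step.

Build heap: [14, 1, 14, -2, -5]
Extract 14: [14, 1, -5, -2, 14]
Extract 14: [1, -2, -5, 14, 14]
Extract 1: [-2, -5, 1, 14, 14]
Extract -2: [-5, -2, 1, 14, 14]


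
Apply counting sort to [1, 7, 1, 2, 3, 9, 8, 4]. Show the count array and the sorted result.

Count array: [0, 2, 1, 1, 1, 0, 0, 1, 1, 1]
(count[i] = number of elements equal to i)
Cumulative count: [0, 2, 3, 4, 5, 5, 5, 6, 7, 8]
Sorted: [1, 1, 2, 3, 4, 7, 8, 9]


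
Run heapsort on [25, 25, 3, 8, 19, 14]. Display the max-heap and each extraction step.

Build heap: [25, 25, 14, 8, 19, 3]
Extract 25: [25, 19, 14, 8, 3, 25]
Extract 25: [19, 8, 14, 3, 25, 25]
Extract 19: [14, 8, 3, 19, 25, 25]
Extract 14: [8, 3, 14, 19, 25, 25]
Extract 8: [3, 8, 14, 19, 25, 25]


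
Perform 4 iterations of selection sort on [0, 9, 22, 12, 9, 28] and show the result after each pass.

Pass 1: Select minimum 0 at index 0, swap -> [0, 9, 22, 12, 9, 28]
Pass 2: Select minimum 9 at index 1, swap -> [0, 9, 22, 12, 9, 28]
Pass 3: Select minimum 9 at index 4, swap -> [0, 9, 9, 12, 22, 28]
Pass 4: Select minimum 12 at index 3, swap -> [0, 9, 9, 12, 22, 28]


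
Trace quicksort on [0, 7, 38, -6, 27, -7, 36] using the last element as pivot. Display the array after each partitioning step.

Partition 1: pivot=36 at index 5 -> [0, 7, -6, 27, -7, 36, 38]
Partition 2: pivot=-7 at index 0 -> [-7, 7, -6, 27, 0, 36, 38]
Partition 3: pivot=0 at index 2 -> [-7, -6, 0, 27, 7, 36, 38]
Partition 4: pivot=7 at index 3 -> [-7, -6, 0, 7, 27, 36, 38]


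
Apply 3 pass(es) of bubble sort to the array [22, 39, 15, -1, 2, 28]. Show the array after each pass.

After pass 1: [22, 15, -1, 2, 28, 39] (4 swaps)
After pass 2: [15, -1, 2, 22, 28, 39] (3 swaps)
After pass 3: [-1, 2, 15, 22, 28, 39] (2 swaps)
Total swaps: 9


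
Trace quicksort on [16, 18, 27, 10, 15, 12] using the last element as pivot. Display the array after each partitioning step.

Partition 1: pivot=12 at index 1 -> [10, 12, 27, 16, 15, 18]
Partition 2: pivot=18 at index 4 -> [10, 12, 16, 15, 18, 27]
Partition 3: pivot=15 at index 2 -> [10, 12, 15, 16, 18, 27]


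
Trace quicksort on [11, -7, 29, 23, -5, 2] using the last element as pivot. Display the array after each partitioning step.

Partition 1: pivot=2 at index 2 -> [-7, -5, 2, 23, 11, 29]
Partition 2: pivot=-5 at index 1 -> [-7, -5, 2, 23, 11, 29]
Partition 3: pivot=29 at index 5 -> [-7, -5, 2, 23, 11, 29]
Partition 4: pivot=11 at index 3 -> [-7, -5, 2, 11, 23, 29]


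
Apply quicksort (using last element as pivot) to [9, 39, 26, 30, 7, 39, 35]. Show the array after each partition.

Partition 1: pivot=35 at index 4 -> [9, 26, 30, 7, 35, 39, 39]
Partition 2: pivot=7 at index 0 -> [7, 26, 30, 9, 35, 39, 39]
Partition 3: pivot=9 at index 1 -> [7, 9, 30, 26, 35, 39, 39]
Partition 4: pivot=26 at index 2 -> [7, 9, 26, 30, 35, 39, 39]
Partition 5: pivot=39 at index 6 -> [7, 9, 26, 30, 35, 39, 39]


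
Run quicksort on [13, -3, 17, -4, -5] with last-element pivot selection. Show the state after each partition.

Partition 1: pivot=-5 at index 0 -> [-5, -3, 17, -4, 13]
Partition 2: pivot=13 at index 3 -> [-5, -3, -4, 13, 17]
Partition 3: pivot=-4 at index 1 -> [-5, -4, -3, 13, 17]


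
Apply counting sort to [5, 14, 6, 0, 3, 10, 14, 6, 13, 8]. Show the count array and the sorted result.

Count array: [1, 0, 0, 1, 0, 1, 2, 0, 1, 0, 1, 0, 0, 1, 2]
(count[i] = number of elements equal to i)
Cumulative count: [1, 1, 1, 2, 2, 3, 5, 5, 6, 6, 7, 7, 7, 8, 10]
Sorted: [0, 3, 5, 6, 6, 8, 10, 13, 14, 14]


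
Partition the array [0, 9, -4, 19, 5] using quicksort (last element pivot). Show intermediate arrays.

Partition 1: pivot=5 at index 2 -> [0, -4, 5, 19, 9]
Partition 2: pivot=-4 at index 0 -> [-4, 0, 5, 19, 9]
Partition 3: pivot=9 at index 3 -> [-4, 0, 5, 9, 19]


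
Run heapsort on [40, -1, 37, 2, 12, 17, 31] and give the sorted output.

Build heap: [40, 12, 37, 2, -1, 17, 31]
Extract 40: [37, 12, 31, 2, -1, 17, 40]
Extract 37: [31, 12, 17, 2, -1, 37, 40]
Extract 31: [17, 12, -1, 2, 31, 37, 40]
Extract 17: [12, 2, -1, 17, 31, 37, 40]
Extract 12: [2, -1, 12, 17, 31, 37, 40]
Extract 2: [-1, 2, 12, 17, 31, 37, 40]


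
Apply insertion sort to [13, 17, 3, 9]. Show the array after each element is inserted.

First element 13 is already 'sorted'
Insert 17: shifted 0 elements -> [13, 17, 3, 9]
Insert 3: shifted 2 elements -> [3, 13, 17, 9]
Insert 9: shifted 2 elements -> [3, 9, 13, 17]


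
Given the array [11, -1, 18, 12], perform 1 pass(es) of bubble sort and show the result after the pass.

After pass 1: [-1, 11, 12, 18] (2 swaps)
Total swaps: 2


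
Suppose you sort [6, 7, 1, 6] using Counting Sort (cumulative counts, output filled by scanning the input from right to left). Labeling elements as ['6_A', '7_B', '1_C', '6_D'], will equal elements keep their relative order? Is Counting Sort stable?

Trace Counting Sort on the labeled array (the key is the number; the letter only tracks identity):
  Counts for values 0..7: [0, 1, 0, 0, 0, 0, 2, 1]
  Cumulative counts: [0, 1, 1, 1, 1, 1, 3, 4]
  Scan right to left: place 6_D at output index 2
  Scan right to left: place 1_C at output index 0
  Scan right to left: place 7_B at output index 3
  Scan right to left: place 6_A at output index 1
  Output: [1_C, 6_A, 6_D, 7_B]
Equal keys:
  value 6: originally 6_A, 6_D; after sorting 6_A, 6_D -> order preserved
All equal keys kept their original relative order. Counting Sort is stable: scanning the input right to left with decreasing cumulative counts places later duplicates at later output positions.
Answer: Stable


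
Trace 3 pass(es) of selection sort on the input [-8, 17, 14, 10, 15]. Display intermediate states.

Pass 1: Select minimum -8 at index 0, swap -> [-8, 17, 14, 10, 15]
Pass 2: Select minimum 10 at index 3, swap -> [-8, 10, 14, 17, 15]
Pass 3: Select minimum 14 at index 2, swap -> [-8, 10, 14, 17, 15]


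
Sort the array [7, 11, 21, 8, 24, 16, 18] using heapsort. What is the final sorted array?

Build heap: [24, 11, 21, 8, 7, 16, 18]
Extract 24: [21, 11, 18, 8, 7, 16, 24]
Extract 21: [18, 11, 16, 8, 7, 21, 24]
Extract 18: [16, 11, 7, 8, 18, 21, 24]
Extract 16: [11, 8, 7, 16, 18, 21, 24]
Extract 11: [8, 7, 11, 16, 18, 21, 24]
Extract 8: [7, 8, 11, 16, 18, 21, 24]


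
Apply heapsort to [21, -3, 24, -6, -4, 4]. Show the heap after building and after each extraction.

Build heap: [24, -3, 21, -6, -4, 4]
Extract 24: [21, -3, 4, -6, -4, 24]
Extract 21: [4, -3, -4, -6, 21, 24]
Extract 4: [-3, -6, -4, 4, 21, 24]
Extract -3: [-4, -6, -3, 4, 21, 24]
Extract -4: [-6, -4, -3, 4, 21, 24]


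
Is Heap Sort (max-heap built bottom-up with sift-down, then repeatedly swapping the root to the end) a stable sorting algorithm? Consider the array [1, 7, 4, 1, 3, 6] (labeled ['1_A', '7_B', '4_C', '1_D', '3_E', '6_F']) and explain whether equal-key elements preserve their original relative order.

Trace Heap Sort on the labeled array (the key is the number; the letter only tracks identity):
  Build max-heap: [7_B, 3_E, 6_F, 1_D, 1_A, 4_C]
  Swap root 7_B to index 5, re-heapify first 5 -> [6_F, 3_E, 4_C, 1_D, 1_A, 7_B]
  Swap root 6_F to index 4, re-heapify first 4 -> [4_C, 3_E, 1_A, 1_D, 6_F, 7_B]
  Swap root 4_C to index 3, re-heapify first 3 -> [3_E, 1_D, 1_A, 4_C, 6_F, 7_B]
  Swap root 3_E to index 2, re-heapify first 2 -> [1_A, 1_D, 3_E, 4_C, 6_F, 7_B]
  Swap root 1_A to index 1, re-heapify first 1 -> [1_D, 1_A, 3_E, 4_C, 6_F, 7_B]
Final order: [1_D, 1_A, 3_E, 4_C, 6_F, 7_B]
Equal keys:
  value 1: originally 1_A, 1_D; after sorting 1_D, 1_A -> order changed
Equal keys were reordered, so Heap Sort is not stable: heap construction and root-to-end swaps move elements without regard to the original order of equal keys. (One such input is enough; an unstable sort may happen to preserve order on other inputs, but it gives no guarantee.)
Answer: Not stable


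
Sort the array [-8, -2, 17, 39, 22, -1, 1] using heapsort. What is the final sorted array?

Build heap: [39, 22, 17, -2, -8, -1, 1]
Extract 39: [22, 1, 17, -2, -8, -1, 39]
Extract 22: [17, 1, -1, -2, -8, 22, 39]
Extract 17: [1, -2, -1, -8, 17, 22, 39]
Extract 1: [-1, -2, -8, 1, 17, 22, 39]
Extract -1: [-2, -8, -1, 1, 17, 22, 39]
Extract -2: [-8, -2, -1, 1, 17, 22, 39]


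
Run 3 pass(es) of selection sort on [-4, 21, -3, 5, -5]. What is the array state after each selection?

Pass 1: Select minimum -5 at index 4, swap -> [-5, 21, -3, 5, -4]
Pass 2: Select minimum -4 at index 4, swap -> [-5, -4, -3, 5, 21]
Pass 3: Select minimum -3 at index 2, swap -> [-5, -4, -3, 5, 21]


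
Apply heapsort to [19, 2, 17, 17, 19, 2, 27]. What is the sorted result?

Build heap: [27, 19, 19, 17, 2, 2, 17]
Extract 27: [19, 17, 19, 17, 2, 2, 27]
Extract 19: [19, 17, 2, 17, 2, 19, 27]
Extract 19: [17, 17, 2, 2, 19, 19, 27]
Extract 17: [17, 2, 2, 17, 19, 19, 27]
Extract 17: [2, 2, 17, 17, 19, 19, 27]
Extract 2: [2, 2, 17, 17, 19, 19, 27]


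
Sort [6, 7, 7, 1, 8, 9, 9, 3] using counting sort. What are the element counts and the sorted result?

Count array: [0, 1, 0, 1, 0, 0, 1, 2, 1, 2]
(count[i] = number of elements equal to i)
Cumulative count: [0, 1, 1, 2, 2, 2, 3, 5, 6, 8]
Sorted: [1, 3, 6, 7, 7, 8, 9, 9]


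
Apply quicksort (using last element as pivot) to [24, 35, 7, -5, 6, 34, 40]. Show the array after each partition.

Partition 1: pivot=40 at index 6 -> [24, 35, 7, -5, 6, 34, 40]
Partition 2: pivot=34 at index 4 -> [24, 7, -5, 6, 34, 35, 40]
Partition 3: pivot=6 at index 1 -> [-5, 6, 24, 7, 34, 35, 40]
Partition 4: pivot=7 at index 2 -> [-5, 6, 7, 24, 34, 35, 40]


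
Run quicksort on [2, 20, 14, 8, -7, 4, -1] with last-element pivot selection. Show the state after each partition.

Partition 1: pivot=-1 at index 1 -> [-7, -1, 14, 8, 2, 4, 20]
Partition 2: pivot=20 at index 6 -> [-7, -1, 14, 8, 2, 4, 20]
Partition 3: pivot=4 at index 3 -> [-7, -1, 2, 4, 14, 8, 20]
Partition 4: pivot=8 at index 4 -> [-7, -1, 2, 4, 8, 14, 20]


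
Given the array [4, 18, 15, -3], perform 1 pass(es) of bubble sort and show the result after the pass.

After pass 1: [4, 15, -3, 18] (2 swaps)
Total swaps: 2


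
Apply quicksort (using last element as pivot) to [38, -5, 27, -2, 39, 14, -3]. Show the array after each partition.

Partition 1: pivot=-3 at index 1 -> [-5, -3, 27, -2, 39, 14, 38]
Partition 2: pivot=38 at index 5 -> [-5, -3, 27, -2, 14, 38, 39]
Partition 3: pivot=14 at index 3 -> [-5, -3, -2, 14, 27, 38, 39]


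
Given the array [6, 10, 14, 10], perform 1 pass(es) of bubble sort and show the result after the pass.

After pass 1: [6, 10, 10, 14] (1 swaps)
Total swaps: 1


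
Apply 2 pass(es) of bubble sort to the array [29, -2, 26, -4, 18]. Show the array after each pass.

After pass 1: [-2, 26, -4, 18, 29] (4 swaps)
After pass 2: [-2, -4, 18, 26, 29] (2 swaps)
Total swaps: 6


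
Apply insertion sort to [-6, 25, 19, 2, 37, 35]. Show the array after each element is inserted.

First element -6 is already 'sorted'
Insert 25: shifted 0 elements -> [-6, 25, 19, 2, 37, 35]
Insert 19: shifted 1 elements -> [-6, 19, 25, 2, 37, 35]
Insert 2: shifted 2 elements -> [-6, 2, 19, 25, 37, 35]
Insert 37: shifted 0 elements -> [-6, 2, 19, 25, 37, 35]
Insert 35: shifted 1 elements -> [-6, 2, 19, 25, 35, 37]


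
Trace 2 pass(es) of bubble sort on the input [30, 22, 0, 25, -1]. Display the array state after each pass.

After pass 1: [22, 0, 25, -1, 30] (4 swaps)
After pass 2: [0, 22, -1, 25, 30] (2 swaps)
Total swaps: 6


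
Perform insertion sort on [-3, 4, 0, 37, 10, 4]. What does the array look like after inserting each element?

First element -3 is already 'sorted'
Insert 4: shifted 0 elements -> [-3, 4, 0, 37, 10, 4]
Insert 0: shifted 1 elements -> [-3, 0, 4, 37, 10, 4]
Insert 37: shifted 0 elements -> [-3, 0, 4, 37, 10, 4]
Insert 10: shifted 1 elements -> [-3, 0, 4, 10, 37, 4]
Insert 4: shifted 2 elements -> [-3, 0, 4, 4, 10, 37]


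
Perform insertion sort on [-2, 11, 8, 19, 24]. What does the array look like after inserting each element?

First element -2 is already 'sorted'
Insert 11: shifted 0 elements -> [-2, 11, 8, 19, 24]
Insert 8: shifted 1 elements -> [-2, 8, 11, 19, 24]
Insert 19: shifted 0 elements -> [-2, 8, 11, 19, 24]
Insert 24: shifted 0 elements -> [-2, 8, 11, 19, 24]


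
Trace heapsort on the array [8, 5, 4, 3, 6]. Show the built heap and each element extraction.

Build heap: [8, 6, 4, 3, 5]
Extract 8: [6, 5, 4, 3, 8]
Extract 6: [5, 3, 4, 6, 8]
Extract 5: [4, 3, 5, 6, 8]
Extract 4: [3, 4, 5, 6, 8]


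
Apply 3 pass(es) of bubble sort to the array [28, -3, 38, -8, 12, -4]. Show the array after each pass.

After pass 1: [-3, 28, -8, 12, -4, 38] (4 swaps)
After pass 2: [-3, -8, 12, -4, 28, 38] (3 swaps)
After pass 3: [-8, -3, -4, 12, 28, 38] (2 swaps)
Total swaps: 9


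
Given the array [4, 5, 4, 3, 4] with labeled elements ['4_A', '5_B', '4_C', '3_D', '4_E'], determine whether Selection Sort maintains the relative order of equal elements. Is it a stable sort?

Trace Selection Sort on the labeled array (the key is the number; the letter only tracks identity):
  Pass 1: minimum of unsorted part is 3_D at index 3; swap it with 4_A at index 0 -> [3_D, 5_B, 4_C, 4_A, 4_E]
  Pass 2: minimum of unsorted part is 4_C at index 2; swap it with 5_B at index 1 -> [3_D, 4_C, 5_B, 4_A, 4_E]
  Pass 3: minimum of unsorted part is 4_A at index 3; swap it with 5_B at index 2 -> [3_D, 4_C, 4_A, 5_B, 4_E]
  Pass 4: minimum of unsorted part is 4_E at index 4; swap it with 5_B at index 3 -> [3_D, 4_C, 4_A, 4_E, 5_B]
Final order: [3_D, 4_C, 4_A, 4_E, 5_B]
Equal keys:
  value 4: originally 4_A, 4_C, 4_E; after sorting 4_C, 4_A, 4_E -> order changed
Equal keys were reordered, so Selection Sort is not stable: the long-range swap that moves the minimum into place can carry an element past an equal key. (One such input is enough; an unstable sort may happen to preserve order on other inputs, but it gives no guarantee.)
Answer: Not stable


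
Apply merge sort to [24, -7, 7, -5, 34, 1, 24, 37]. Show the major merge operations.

Divide and conquer:
  Merge [24] + [-7] -> [-7, 24]
  Merge [7] + [-5] -> [-5, 7]
  Merge [-7, 24] + [-5, 7] -> [-7, -5, 7, 24]
  Merge [34] + [1] -> [1, 34]
  Merge [24] + [37] -> [24, 37]
  Merge [1, 34] + [24, 37] -> [1, 24, 34, 37]
  Merge [-7, -5, 7, 24] + [1, 24, 34, 37] -> [-7, -5, 1, 7, 24, 24, 34, 37]


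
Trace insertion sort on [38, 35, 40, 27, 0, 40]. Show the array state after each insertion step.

First element 38 is already 'sorted'
Insert 35: shifted 1 elements -> [35, 38, 40, 27, 0, 40]
Insert 40: shifted 0 elements -> [35, 38, 40, 27, 0, 40]
Insert 27: shifted 3 elements -> [27, 35, 38, 40, 0, 40]
Insert 0: shifted 4 elements -> [0, 27, 35, 38, 40, 40]
Insert 40: shifted 0 elements -> [0, 27, 35, 38, 40, 40]


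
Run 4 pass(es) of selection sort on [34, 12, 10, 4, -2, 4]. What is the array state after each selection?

Pass 1: Select minimum -2 at index 4, swap -> [-2, 12, 10, 4, 34, 4]
Pass 2: Select minimum 4 at index 3, swap -> [-2, 4, 10, 12, 34, 4]
Pass 3: Select minimum 4 at index 5, swap -> [-2, 4, 4, 12, 34, 10]
Pass 4: Select minimum 10 at index 5, swap -> [-2, 4, 4, 10, 34, 12]


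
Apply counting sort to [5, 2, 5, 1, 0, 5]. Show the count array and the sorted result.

Count array: [1, 1, 1, 0, 0, 3]
(count[i] = number of elements equal to i)
Cumulative count: [1, 2, 3, 3, 3, 6]
Sorted: [0, 1, 2, 5, 5, 5]


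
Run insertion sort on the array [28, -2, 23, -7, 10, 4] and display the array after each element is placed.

First element 28 is already 'sorted'
Insert -2: shifted 1 elements -> [-2, 28, 23, -7, 10, 4]
Insert 23: shifted 1 elements -> [-2, 23, 28, -7, 10, 4]
Insert -7: shifted 3 elements -> [-7, -2, 23, 28, 10, 4]
Insert 10: shifted 2 elements -> [-7, -2, 10, 23, 28, 4]
Insert 4: shifted 3 elements -> [-7, -2, 4, 10, 23, 28]


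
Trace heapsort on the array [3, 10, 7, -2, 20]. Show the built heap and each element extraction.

Build heap: [20, 10, 7, -2, 3]
Extract 20: [10, 3, 7, -2, 20]
Extract 10: [7, 3, -2, 10, 20]
Extract 7: [3, -2, 7, 10, 20]
Extract 3: [-2, 3, 7, 10, 20]


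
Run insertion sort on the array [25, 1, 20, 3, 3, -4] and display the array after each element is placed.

First element 25 is already 'sorted'
Insert 1: shifted 1 elements -> [1, 25, 20, 3, 3, -4]
Insert 20: shifted 1 elements -> [1, 20, 25, 3, 3, -4]
Insert 3: shifted 2 elements -> [1, 3, 20, 25, 3, -4]
Insert 3: shifted 2 elements -> [1, 3, 3, 20, 25, -4]
Insert -4: shifted 5 elements -> [-4, 1, 3, 3, 20, 25]


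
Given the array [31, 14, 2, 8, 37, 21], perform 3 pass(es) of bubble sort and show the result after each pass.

After pass 1: [14, 2, 8, 31, 21, 37] (4 swaps)
After pass 2: [2, 8, 14, 21, 31, 37] (3 swaps)
After pass 3: [2, 8, 14, 21, 31, 37] (0 swaps)
Total swaps: 7


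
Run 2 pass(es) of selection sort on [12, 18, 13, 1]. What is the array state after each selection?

Pass 1: Select minimum 1 at index 3, swap -> [1, 18, 13, 12]
Pass 2: Select minimum 12 at index 3, swap -> [1, 12, 13, 18]


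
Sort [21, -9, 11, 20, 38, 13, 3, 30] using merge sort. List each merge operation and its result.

Divide and conquer:
  Merge [21] + [-9] -> [-9, 21]
  Merge [11] + [20] -> [11, 20]
  Merge [-9, 21] + [11, 20] -> [-9, 11, 20, 21]
  Merge [38] + [13] -> [13, 38]
  Merge [3] + [30] -> [3, 30]
  Merge [13, 38] + [3, 30] -> [3, 13, 30, 38]
  Merge [-9, 11, 20, 21] + [3, 13, 30, 38] -> [-9, 3, 11, 13, 20, 21, 30, 38]


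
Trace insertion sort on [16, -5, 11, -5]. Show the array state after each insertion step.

First element 16 is already 'sorted'
Insert -5: shifted 1 elements -> [-5, 16, 11, -5]
Insert 11: shifted 1 elements -> [-5, 11, 16, -5]
Insert -5: shifted 2 elements -> [-5, -5, 11, 16]


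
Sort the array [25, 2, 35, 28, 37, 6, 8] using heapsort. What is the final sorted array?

Build heap: [37, 28, 35, 25, 2, 6, 8]
Extract 37: [35, 28, 8, 25, 2, 6, 37]
Extract 35: [28, 25, 8, 6, 2, 35, 37]
Extract 28: [25, 6, 8, 2, 28, 35, 37]
Extract 25: [8, 6, 2, 25, 28, 35, 37]
Extract 8: [6, 2, 8, 25, 28, 35, 37]
Extract 6: [2, 6, 8, 25, 28, 35, 37]


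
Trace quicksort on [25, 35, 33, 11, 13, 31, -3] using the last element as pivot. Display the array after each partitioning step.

Partition 1: pivot=-3 at index 0 -> [-3, 35, 33, 11, 13, 31, 25]
Partition 2: pivot=25 at index 3 -> [-3, 11, 13, 25, 33, 31, 35]
Partition 3: pivot=13 at index 2 -> [-3, 11, 13, 25, 33, 31, 35]
Partition 4: pivot=35 at index 6 -> [-3, 11, 13, 25, 33, 31, 35]
Partition 5: pivot=31 at index 4 -> [-3, 11, 13, 25, 31, 33, 35]


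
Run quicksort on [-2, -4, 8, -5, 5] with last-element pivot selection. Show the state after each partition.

Partition 1: pivot=5 at index 3 -> [-2, -4, -5, 5, 8]
Partition 2: pivot=-5 at index 0 -> [-5, -4, -2, 5, 8]
Partition 3: pivot=-2 at index 2 -> [-5, -4, -2, 5, 8]


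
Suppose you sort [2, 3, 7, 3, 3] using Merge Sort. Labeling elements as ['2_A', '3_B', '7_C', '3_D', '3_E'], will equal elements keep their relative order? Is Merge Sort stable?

Trace Merge Sort on the labeled array (the key is the number; the letter only tracks identity):
  Merge [2_A] + [3_B] -> [2_A, 3_B]
  Merge [3_D] + [3_E] -> [3_D, 3_E]
  Merge [7_C] + [3_D, 3_E] -> [3_D, 3_E, 7_C]
  Merge [2_A, 3_B] + [3_D, 3_E, 7_C] -> [2_A, 3_B, 3_D, 3_E, 7_C]
Final order: [2_A, 3_B, 3_D, 3_E, 7_C]
Equal keys:
  value 3: originally 3_B, 3_D, 3_E; after sorting 3_B, 3_D, 3_E -> order preserved
All equal keys kept their original relative order. Merge Sort is stable: when the heads of the two halves are equal the merge takes from the left half first.
Answer: Stable


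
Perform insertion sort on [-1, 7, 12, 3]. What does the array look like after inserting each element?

First element -1 is already 'sorted'
Insert 7: shifted 0 elements -> [-1, 7, 12, 3]
Insert 12: shifted 0 elements -> [-1, 7, 12, 3]
Insert 3: shifted 2 elements -> [-1, 3, 7, 12]


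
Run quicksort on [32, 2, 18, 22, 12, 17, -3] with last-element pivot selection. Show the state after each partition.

Partition 1: pivot=-3 at index 0 -> [-3, 2, 18, 22, 12, 17, 32]
Partition 2: pivot=32 at index 6 -> [-3, 2, 18, 22, 12, 17, 32]
Partition 3: pivot=17 at index 3 -> [-3, 2, 12, 17, 18, 22, 32]
Partition 4: pivot=12 at index 2 -> [-3, 2, 12, 17, 18, 22, 32]
Partition 5: pivot=22 at index 5 -> [-3, 2, 12, 17, 18, 22, 32]


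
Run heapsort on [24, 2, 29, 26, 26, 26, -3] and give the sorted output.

Build heap: [29, 26, 26, 2, 26, 24, -3]
Extract 29: [26, 26, 26, 2, -3, 24, 29]
Extract 26: [26, 24, 26, 2, -3, 26, 29]
Extract 26: [26, 24, -3, 2, 26, 26, 29]
Extract 26: [24, 2, -3, 26, 26, 26, 29]
Extract 24: [2, -3, 24, 26, 26, 26, 29]
Extract 2: [-3, 2, 24, 26, 26, 26, 29]


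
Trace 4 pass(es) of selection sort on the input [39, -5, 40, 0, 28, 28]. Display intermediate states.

Pass 1: Select minimum -5 at index 1, swap -> [-5, 39, 40, 0, 28, 28]
Pass 2: Select minimum 0 at index 3, swap -> [-5, 0, 40, 39, 28, 28]
Pass 3: Select minimum 28 at index 4, swap -> [-5, 0, 28, 39, 40, 28]
Pass 4: Select minimum 28 at index 5, swap -> [-5, 0, 28, 28, 40, 39]


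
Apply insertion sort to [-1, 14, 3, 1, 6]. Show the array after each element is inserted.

First element -1 is already 'sorted'
Insert 14: shifted 0 elements -> [-1, 14, 3, 1, 6]
Insert 3: shifted 1 elements -> [-1, 3, 14, 1, 6]
Insert 1: shifted 2 elements -> [-1, 1, 3, 14, 6]
Insert 6: shifted 1 elements -> [-1, 1, 3, 6, 14]


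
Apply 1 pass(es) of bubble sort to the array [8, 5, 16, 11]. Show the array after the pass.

After pass 1: [5, 8, 11, 16] (2 swaps)
Total swaps: 2


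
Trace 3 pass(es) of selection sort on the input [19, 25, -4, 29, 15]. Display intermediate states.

Pass 1: Select minimum -4 at index 2, swap -> [-4, 25, 19, 29, 15]
Pass 2: Select minimum 15 at index 4, swap -> [-4, 15, 19, 29, 25]
Pass 3: Select minimum 19 at index 2, swap -> [-4, 15, 19, 29, 25]


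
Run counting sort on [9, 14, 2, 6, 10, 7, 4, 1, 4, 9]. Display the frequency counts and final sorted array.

Count array: [0, 1, 1, 0, 2, 0, 1, 1, 0, 2, 1, 0, 0, 0, 1]
(count[i] = number of elements equal to i)
Cumulative count: [0, 1, 2, 2, 4, 4, 5, 6, 6, 8, 9, 9, 9, 9, 10]
Sorted: [1, 2, 4, 4, 6, 7, 9, 9, 10, 14]


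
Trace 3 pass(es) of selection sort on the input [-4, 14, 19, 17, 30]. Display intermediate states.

Pass 1: Select minimum -4 at index 0, swap -> [-4, 14, 19, 17, 30]
Pass 2: Select minimum 14 at index 1, swap -> [-4, 14, 19, 17, 30]
Pass 3: Select minimum 17 at index 3, swap -> [-4, 14, 17, 19, 30]


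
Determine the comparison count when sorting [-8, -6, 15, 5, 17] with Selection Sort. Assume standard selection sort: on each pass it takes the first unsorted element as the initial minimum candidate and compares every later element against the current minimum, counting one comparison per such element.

Pass 1: scan indices 1..4 for the minimum = 4 comparison(s); min is -8, place at index 0 -> [-8, -6, 15, 5, 17]
Pass 2: scan indices 2..4 for the minimum = 3 comparison(s); min is -6, place at index 1 -> [-8, -6, 15, 5, 17]
Pass 3: scan indices 3..4 for the minimum = 2 comparison(s); min is 5, place at index 2 -> [-8, -6, 5, 15, 17]
Pass 4: scan indices 4..4 for the minimum = 1 comparison(s); min is 15, place at index 3 -> [-8, -6, 5, 15, 17]
Selection sort always scans the whole unsorted suffix, so the count is (n-1) + (n-2) + ... + 1 = n(n-1)/2 = 5*4/2 = 10 regardless of the input order.
Total comparisons: 4 + 3 + 2 + 1 = 10


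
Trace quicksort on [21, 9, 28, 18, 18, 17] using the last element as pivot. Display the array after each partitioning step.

Partition 1: pivot=17 at index 1 -> [9, 17, 28, 18, 18, 21]
Partition 2: pivot=21 at index 4 -> [9, 17, 18, 18, 21, 28]
Partition 3: pivot=18 at index 3 -> [9, 17, 18, 18, 21, 28]


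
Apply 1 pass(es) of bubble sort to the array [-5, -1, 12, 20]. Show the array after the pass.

After pass 1: [-5, -1, 12, 20] (0 swaps)
Total swaps: 0


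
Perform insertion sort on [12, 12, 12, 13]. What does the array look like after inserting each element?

First element 12 is already 'sorted'
Insert 12: shifted 0 elements -> [12, 12, 12, 13]
Insert 12: shifted 0 elements -> [12, 12, 12, 13]
Insert 13: shifted 0 elements -> [12, 12, 12, 13]


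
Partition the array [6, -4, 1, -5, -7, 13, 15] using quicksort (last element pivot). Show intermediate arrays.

Partition 1: pivot=15 at index 6 -> [6, -4, 1, -5, -7, 13, 15]
Partition 2: pivot=13 at index 5 -> [6, -4, 1, -5, -7, 13, 15]
Partition 3: pivot=-7 at index 0 -> [-7, -4, 1, -5, 6, 13, 15]
Partition 4: pivot=6 at index 4 -> [-7, -4, 1, -5, 6, 13, 15]
Partition 5: pivot=-5 at index 1 -> [-7, -5, 1, -4, 6, 13, 15]
Partition 6: pivot=-4 at index 2 -> [-7, -5, -4, 1, 6, 13, 15]


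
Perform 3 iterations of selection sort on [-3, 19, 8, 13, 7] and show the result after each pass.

Pass 1: Select minimum -3 at index 0, swap -> [-3, 19, 8, 13, 7]
Pass 2: Select minimum 7 at index 4, swap -> [-3, 7, 8, 13, 19]
Pass 3: Select minimum 8 at index 2, swap -> [-3, 7, 8, 13, 19]


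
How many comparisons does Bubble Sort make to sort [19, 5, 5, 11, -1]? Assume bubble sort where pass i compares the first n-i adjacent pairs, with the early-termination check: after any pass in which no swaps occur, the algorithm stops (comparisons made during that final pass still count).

Pass 1: compare adjacent pairs (0,1)..(3,4) = 4 comparison(s), 4 swap(s) -> [5, 5, 11, -1, 19]
Pass 2: compare adjacent pairs (0,1)..(2,3) = 3 comparison(s), 1 swap(s) -> [5, 5, -1, 11, 19]
Pass 3: compare adjacent pairs (0,1)..(1,2) = 2 comparison(s), 1 swap(s) -> [5, -1, 5, 11, 19]
Pass 4: compare adjacent pairs (0,1)..(0,1) = 1 comparison(s), 1 swap(s) -> [-1, 5, 5, 11, 19]
Every pass made at least one swap, so all n-1 passes run.
Total comparisons: 4 + 3 + 2 + 1 = 10


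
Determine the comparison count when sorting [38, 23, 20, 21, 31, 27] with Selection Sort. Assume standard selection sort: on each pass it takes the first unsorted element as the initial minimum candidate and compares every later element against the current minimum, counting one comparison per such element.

Pass 1: scan indices 1..5 for the minimum = 5 comparison(s); min is 20, place at index 0 -> [20, 23, 38, 21, 31, 27]
Pass 2: scan indices 2..5 for the minimum = 4 comparison(s); min is 21, place at index 1 -> [20, 21, 38, 23, 31, 27]
Pass 3: scan indices 3..5 for the minimum = 3 comparison(s); min is 23, place at index 2 -> [20, 21, 23, 38, 31, 27]
Pass 4: scan indices 4..5 for the minimum = 2 comparison(s); min is 27, place at index 3 -> [20, 21, 23, 27, 31, 38]
Pass 5: scan indices 5..5 for the minimum = 1 comparison(s); min is 31, place at index 4 -> [20, 21, 23, 27, 31, 38]
Selection sort always scans the whole unsorted suffix, so the count is (n-1) + (n-2) + ... + 1 = n(n-1)/2 = 6*5/2 = 15 regardless of the input order.
Total comparisons: 5 + 4 + 3 + 2 + 1 = 15


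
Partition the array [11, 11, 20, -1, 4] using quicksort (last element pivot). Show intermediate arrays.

Partition 1: pivot=4 at index 1 -> [-1, 4, 20, 11, 11]
Partition 2: pivot=11 at index 3 -> [-1, 4, 11, 11, 20]


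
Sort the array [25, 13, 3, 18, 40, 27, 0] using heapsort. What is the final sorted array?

Build heap: [40, 25, 27, 18, 13, 3, 0]
Extract 40: [27, 25, 3, 18, 13, 0, 40]
Extract 27: [25, 18, 3, 0, 13, 27, 40]
Extract 25: [18, 13, 3, 0, 25, 27, 40]
Extract 18: [13, 0, 3, 18, 25, 27, 40]
Extract 13: [3, 0, 13, 18, 25, 27, 40]
Extract 3: [0, 3, 13, 18, 25, 27, 40]


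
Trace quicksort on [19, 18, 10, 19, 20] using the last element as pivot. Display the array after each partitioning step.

Partition 1: pivot=20 at index 4 -> [19, 18, 10, 19, 20]
Partition 2: pivot=19 at index 3 -> [19, 18, 10, 19, 20]
Partition 3: pivot=10 at index 0 -> [10, 18, 19, 19, 20]
Partition 4: pivot=19 at index 2 -> [10, 18, 19, 19, 20]


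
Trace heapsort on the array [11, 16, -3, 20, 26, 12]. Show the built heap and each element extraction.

Build heap: [26, 20, 12, 11, 16, -3]
Extract 26: [20, 16, 12, 11, -3, 26]
Extract 20: [16, 11, 12, -3, 20, 26]
Extract 16: [12, 11, -3, 16, 20, 26]
Extract 12: [11, -3, 12, 16, 20, 26]
Extract 11: [-3, 11, 12, 16, 20, 26]


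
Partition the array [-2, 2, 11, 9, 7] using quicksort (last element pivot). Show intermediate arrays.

Partition 1: pivot=7 at index 2 -> [-2, 2, 7, 9, 11]
Partition 2: pivot=2 at index 1 -> [-2, 2, 7, 9, 11]
Partition 3: pivot=11 at index 4 -> [-2, 2, 7, 9, 11]


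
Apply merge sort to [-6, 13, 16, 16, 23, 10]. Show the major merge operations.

Divide and conquer:
  Merge [13] + [16] -> [13, 16]
  Merge [-6] + [13, 16] -> [-6, 13, 16]
  Merge [23] + [10] -> [10, 23]
  Merge [16] + [10, 23] -> [10, 16, 23]
  Merge [-6, 13, 16] + [10, 16, 23] -> [-6, 10, 13, 16, 16, 23]


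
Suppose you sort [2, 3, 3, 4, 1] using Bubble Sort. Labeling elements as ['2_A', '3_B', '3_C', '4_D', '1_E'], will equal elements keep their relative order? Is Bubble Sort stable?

Trace Bubble Sort on the labeled array (the key is the number; the letter only tracks identity):
  After pass 1: [2_A, 3_B, 3_C, 1_E, 4_D]
  After pass 2: [2_A, 3_B, 1_E, 3_C, 4_D]
  After pass 3: [2_A, 1_E, 3_B, 3_C, 4_D]
  After pass 4: [1_E, 2_A, 3_B, 3_C, 4_D]
Final order: [1_E, 2_A, 3_B, 3_C, 4_D]
Equal keys:
  value 3: originally 3_B, 3_C; after sorting 3_B, 3_C -> order preserved
All equal keys kept their original relative order. Bubble Sort is stable: it only swaps adjacent elements when the left one is strictly greater, so equal keys never move past each other.
Answer: Stable


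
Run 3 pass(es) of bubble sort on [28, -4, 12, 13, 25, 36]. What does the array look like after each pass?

After pass 1: [-4, 12, 13, 25, 28, 36] (4 swaps)
After pass 2: [-4, 12, 13, 25, 28, 36] (0 swaps)
After pass 3: [-4, 12, 13, 25, 28, 36] (0 swaps)
Total swaps: 4


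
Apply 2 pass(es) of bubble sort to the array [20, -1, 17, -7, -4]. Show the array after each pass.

After pass 1: [-1, 17, -7, -4, 20] (4 swaps)
After pass 2: [-1, -7, -4, 17, 20] (2 swaps)
Total swaps: 6


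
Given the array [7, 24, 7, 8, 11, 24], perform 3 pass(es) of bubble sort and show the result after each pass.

After pass 1: [7, 7, 8, 11, 24, 24] (3 swaps)
After pass 2: [7, 7, 8, 11, 24, 24] (0 swaps)
After pass 3: [7, 7, 8, 11, 24, 24] (0 swaps)
Total swaps: 3


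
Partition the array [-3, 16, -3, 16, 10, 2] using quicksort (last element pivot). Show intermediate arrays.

Partition 1: pivot=2 at index 2 -> [-3, -3, 2, 16, 10, 16]
Partition 2: pivot=-3 at index 1 -> [-3, -3, 2, 16, 10, 16]
Partition 3: pivot=16 at index 5 -> [-3, -3, 2, 16, 10, 16]
Partition 4: pivot=10 at index 3 -> [-3, -3, 2, 10, 16, 16]


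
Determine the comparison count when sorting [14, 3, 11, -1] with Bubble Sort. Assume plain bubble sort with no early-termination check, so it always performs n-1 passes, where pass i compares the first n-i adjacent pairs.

Pass 1: compare adjacent pairs (0,1)..(2,3) = 3 comparison(s), 3 swap(s) -> [3, 11, -1, 14]
Pass 2: compare adjacent pairs (0,1)..(1,2) = 2 comparison(s), 1 swap(s) -> [3, -1, 11, 14]
Pass 3: compare adjacent pairs (0,1)..(0,1) = 1 comparison(s), 1 swap(s) -> [-1, 3, 11, 14]
Total comparisons: 3 + 2 + 1 = 6


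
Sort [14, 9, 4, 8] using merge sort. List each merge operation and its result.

Divide and conquer:
  Merge [14] + [9] -> [9, 14]
  Merge [4] + [8] -> [4, 8]
  Merge [9, 14] + [4, 8] -> [4, 8, 9, 14]


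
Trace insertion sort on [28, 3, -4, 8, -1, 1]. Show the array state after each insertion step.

First element 28 is already 'sorted'
Insert 3: shifted 1 elements -> [3, 28, -4, 8, -1, 1]
Insert -4: shifted 2 elements -> [-4, 3, 28, 8, -1, 1]
Insert 8: shifted 1 elements -> [-4, 3, 8, 28, -1, 1]
Insert -1: shifted 3 elements -> [-4, -1, 3, 8, 28, 1]
Insert 1: shifted 3 elements -> [-4, -1, 1, 3, 8, 28]


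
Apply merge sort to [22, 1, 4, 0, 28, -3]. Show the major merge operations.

Divide and conquer:
  Merge [1] + [4] -> [1, 4]
  Merge [22] + [1, 4] -> [1, 4, 22]
  Merge [28] + [-3] -> [-3, 28]
  Merge [0] + [-3, 28] -> [-3, 0, 28]
  Merge [1, 4, 22] + [-3, 0, 28] -> [-3, 0, 1, 4, 22, 28]


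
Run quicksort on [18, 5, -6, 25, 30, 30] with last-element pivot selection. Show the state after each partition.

Partition 1: pivot=30 at index 5 -> [18, 5, -6, 25, 30, 30]
Partition 2: pivot=30 at index 4 -> [18, 5, -6, 25, 30, 30]
Partition 3: pivot=25 at index 3 -> [18, 5, -6, 25, 30, 30]
Partition 4: pivot=-6 at index 0 -> [-6, 5, 18, 25, 30, 30]
Partition 5: pivot=18 at index 2 -> [-6, 5, 18, 25, 30, 30]


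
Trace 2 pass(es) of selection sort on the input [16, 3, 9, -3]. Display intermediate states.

Pass 1: Select minimum -3 at index 3, swap -> [-3, 3, 9, 16]
Pass 2: Select minimum 3 at index 1, swap -> [-3, 3, 9, 16]


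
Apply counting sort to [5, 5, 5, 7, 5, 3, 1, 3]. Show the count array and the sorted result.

Count array: [0, 1, 0, 2, 0, 4, 0, 1]
(count[i] = number of elements equal to i)
Cumulative count: [0, 1, 1, 3, 3, 7, 7, 8]
Sorted: [1, 3, 3, 5, 5, 5, 5, 7]


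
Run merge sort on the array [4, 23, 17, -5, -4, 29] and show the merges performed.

Divide and conquer:
  Merge [23] + [17] -> [17, 23]
  Merge [4] + [17, 23] -> [4, 17, 23]
  Merge [-4] + [29] -> [-4, 29]
  Merge [-5] + [-4, 29] -> [-5, -4, 29]
  Merge [4, 17, 23] + [-5, -4, 29] -> [-5, -4, 4, 17, 23, 29]


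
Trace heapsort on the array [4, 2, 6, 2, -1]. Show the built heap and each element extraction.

Build heap: [6, 2, 4, 2, -1]
Extract 6: [4, 2, -1, 2, 6]
Extract 4: [2, 2, -1, 4, 6]
Extract 2: [2, -1, 2, 4, 6]
Extract 2: [-1, 2, 2, 4, 6]
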